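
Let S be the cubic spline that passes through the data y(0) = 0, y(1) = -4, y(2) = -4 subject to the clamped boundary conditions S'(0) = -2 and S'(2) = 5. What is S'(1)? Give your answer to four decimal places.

With M_i denoting the second derivative at x_i, h_i = 1, 1, and Δ_i = (y_(i+1) − y_i)/h_i = -4, 0:
  1·M_0 + 4·M_1 + 1·M_2 = 6(Δ_1 - Δ_0) = 24
Clamped end conditions give two more equations: 2h_0·M_0 + h_0·M_1 = 6(Δ_0 - S'(0)) = -12 and h_1·M_1 + 2h_1·M_2 = 6(S'(2) - Δ_1) = 30.
Hence M_0 = -17/2, M_1 = 5, M_2 = 25/2.
On [1, 2], S'(x) = b_1 + 2c_1·(x - 1) + 3d_1·(x - 1)² with b_1 = Δ_1 - h_1(2M_1 + M_2)/6 = -15/4, c_1 = M_1/2 = 5/2, d_1 = (M_2 - M_1)/(6h_1) = 5/4. So S'(1) = -15/4.

-3.7500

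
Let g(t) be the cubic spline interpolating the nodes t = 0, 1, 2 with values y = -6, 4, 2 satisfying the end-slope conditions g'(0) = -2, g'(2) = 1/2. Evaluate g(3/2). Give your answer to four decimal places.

3.7344

Write M_i for g''(x_i). With h_i = 1, 1 and divided differences Δ_i = 10, -2, the continuity of g' gives the tridiagonal system
  1·M_0 + 4·M_1 + 1·M_2 = 6(Δ_1 - Δ_0) = -72
Clamped end conditions give two more equations: 2h_0·M_0 + h_0·M_1 = 6(Δ_0 - g'(0)) = 72 and h_1·M_1 + 2h_1·M_2 = 6(g'(2) - Δ_1) = 15.
Solving the tridiagonal system: M_0 = 221/4, M_1 = -77/2, M_2 = 107/4.
On [1, 2], g(t) = 4 + 51/8·(t - 1) - 77/4·(t - 1)² + 87/8·(t - 1)³.
With (t - 1) = 1/2: g(3/2) = 239/64.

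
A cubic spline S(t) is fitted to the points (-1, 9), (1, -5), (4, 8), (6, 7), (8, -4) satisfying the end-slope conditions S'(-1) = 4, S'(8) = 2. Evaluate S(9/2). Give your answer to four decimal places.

9.9065

Let M_i = S''(x_i). Step sizes h_i = 2, 3, 2, 2; slopes of the chords Δ_i = (y_(i+1) - y_i)/h_i = -7, 13/3, -1/2, -11/2.
  2·M_0 + 10·M_1 + 3·M_2 = 6(Δ_1 - Δ_0) = 68
  3·M_1 + 10·M_2 + 2·M_3 = 6(Δ_2 - Δ_1) = -29
  2·M_2 + 8·M_3 + 2·M_4 = 6(Δ_3 - Δ_2) = -30
Clamped end conditions give two more equations: 2h_0·M_0 + h_0·M_1 = 6(Δ_0 - S'(-1)) = -66 and h_3·M_3 + 2h_3·M_4 = 6(S'(8) - Δ_3) = 45.
Solving: M_0 = -8161/354, M_1 = 2320/177, M_2 = -1001/177, M_3 = -2083/354, M_4 = 2512/177.
On [4, 6], S(t) = 8 + 926/177·(t - 4) - 1001/354·(t - 4)² - 9/472·(t - 4)³.
With (t - 4) = 1/2: S(9/2) = 37407/3776.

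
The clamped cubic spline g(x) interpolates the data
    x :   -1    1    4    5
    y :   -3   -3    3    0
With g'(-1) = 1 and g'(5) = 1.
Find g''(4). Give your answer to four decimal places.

With σ_i denoting the second derivative at x_i, h_i = 2, 3, 1, and Δ_i = (y_(i+1) − y_i)/h_i = 0, 2, -3:
  2·σ_0 + 10·σ_1 + 3·σ_2 = 6(Δ_1 - Δ_0) = 12
  3·σ_1 + 8·σ_2 + 1·σ_3 = 6(Δ_2 - Δ_1) = -30
Clamped end conditions give two more equations: 2h_0·σ_0 + h_0·σ_1 = 6(Δ_0 - g'(-1)) = -6 and h_2·σ_2 + 2h_2·σ_3 = 6(g'(5) - Δ_2) = 24.
Hence σ_0 = -46/13, σ_1 = 53/13, σ_2 = -94/13, σ_3 = 203/13.

-7.2308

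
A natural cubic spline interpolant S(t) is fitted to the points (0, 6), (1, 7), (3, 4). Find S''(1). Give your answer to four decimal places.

-2.5000

With σ_i denoting the second derivative at x_i, h_i = 1, 2, and Δ_i = (y_(i+1) − y_i)/h_i = 1, -3/2:
  1·σ_0 + 6·σ_1 + 2·σ_2 = 6(Δ_1 - Δ_0) = -15
Natural end conditions: σ_0 = σ_2 = 0.
Solving the tridiagonal system: σ_0 = 0, σ_1 = -5/2, σ_2 = 0.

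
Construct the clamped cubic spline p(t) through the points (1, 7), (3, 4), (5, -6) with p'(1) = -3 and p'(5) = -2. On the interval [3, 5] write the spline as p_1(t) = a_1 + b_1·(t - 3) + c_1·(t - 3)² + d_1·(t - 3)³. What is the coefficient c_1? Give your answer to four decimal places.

Write σ_i for p''(x_i). With h_i = 2, 2 and divided differences Δ_i = -3/2, -5, the continuity of p' gives the tridiagonal system
  2·σ_0 + 8·σ_1 + 2·σ_2 = 6(Δ_1 - Δ_0) = -21
Clamped end conditions give two more equations: 2h_0·σ_0 + h_0·σ_1 = 6(Δ_0 - p'(1)) = 9 and h_1·σ_1 + 2h_1·σ_2 = 6(p'(5) - Δ_1) = 18.
Hence σ_0 = 41/8, σ_1 = -23/4, σ_2 = 59/8.
On [3, 5], with p_1(t) = a_1 + b_1·(t - 3) + c_1·(t - 3)² + d_1·(t - 3)³: c_1 = σ_1/2 = -23/8, d_1 = (σ_2 - σ_1)/(6h_1) = 35/32, b_1 = Δ_1 - h_1(2σ_1 + σ_2)/6 = -29/8.

-2.8750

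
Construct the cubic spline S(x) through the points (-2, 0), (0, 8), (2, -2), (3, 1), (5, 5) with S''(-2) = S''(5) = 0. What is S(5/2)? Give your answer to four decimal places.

Put M_i = S'' at the i-th knot. Here h = (2, 2, 1, 2) and Δ = (4, -5, 3, 2), so the interior equations h_(i-1)·M_(i-1) + 2(h_(i-1)+h_i)·M_i + h_i·M_(i+1) = 6(Δ_i − Δ_(i-1)) read
  2·M_0 + 8·M_1 + 2·M_2 = 6(Δ_1 - Δ_0) = -54
  2·M_1 + 6·M_2 + 1·M_3 = 6(Δ_2 - Δ_1) = 48
  1·M_2 + 6·M_3 + 2·M_4 = 6(Δ_3 - Δ_2) = -6
Natural end conditions: M_0 = M_4 = 0.
Solving the tridiagonal system: M_0 = 0, M_1 = -1239/128, M_2 = 375/32, M_3 = -189/64, M_4 = 0.
On [2, 3], S(x) = -2 - 53/128·(x - 2) + 375/64·(x - 2)² - 313/128·(x - 2)³.
With (x - 2) = 1/2: S(5/2) = -1073/1024.

-1.0479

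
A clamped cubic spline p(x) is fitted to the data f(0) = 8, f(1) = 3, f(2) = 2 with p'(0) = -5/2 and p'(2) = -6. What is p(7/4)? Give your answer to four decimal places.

Let M_i = p''(x_i). Step sizes h_i = 1, 1; slopes of the chords Δ_i = (y_(i+1) - y_i)/h_i = -5, -1.
  1·M_0 + 4·M_1 + 1·M_2 = 6(Δ_1 - Δ_0) = 24
Clamped end conditions give two more equations: 2h_0·M_0 + h_0·M_1 = 6(Δ_0 - p'(0)) = -15 and h_1·M_1 + 2h_1·M_2 = 6(p'(2) - Δ_1) = -30.
Solving: M_0 = -61/4, M_1 = 31/2, M_2 = -91/4.
On [1, 2], p(x) = 3 - 19/8·(x - 1) + 31/4·(x - 1)² - 51/8·(x - 1)³.
With (x - 1) = 3/4: p(7/4) = 1479/512.

2.8887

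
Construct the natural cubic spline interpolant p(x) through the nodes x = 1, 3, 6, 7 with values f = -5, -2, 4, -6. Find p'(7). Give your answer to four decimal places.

With M_i denoting the second derivative at x_i, h_i = 2, 3, 1, and Δ_i = (y_(i+1) − y_i)/h_i = 3/2, 2, -10:
  2·M_0 + 10·M_1 + 3·M_2 = 6(Δ_1 - Δ_0) = 3
  3·M_1 + 8·M_2 + 1·M_3 = 6(Δ_2 - Δ_1) = -72
Natural end conditions: M_0 = M_3 = 0.
Forward elimination and back-substitution give M_0 = 0, M_1 = 240/71, M_2 = -729/71, M_3 = 0.
On [6, 7], p'(x) = b_2 + 2c_2·(x - 6) + 3d_2·(x - 6)² with b_2 = Δ_2 - h_2(2M_2 + M_3)/6 = -467/71, c_2 = M_2/2 = -729/142, d_2 = (M_3 - M_2)/(6h_2) = 243/142. So p'(7) = -1663/142.

-11.7113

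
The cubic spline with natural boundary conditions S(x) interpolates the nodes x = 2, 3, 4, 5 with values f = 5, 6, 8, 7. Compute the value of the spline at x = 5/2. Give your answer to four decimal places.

Write M_i for S''(x_i). With h_i = 1, 1, 1 and divided differences Δ_i = 1, 2, -1, the continuity of S' gives the tridiagonal system
  1·M_0 + 4·M_1 + 1·M_2 = 6(Δ_1 - Δ_0) = 6
  1·M_1 + 4·M_2 + 1·M_3 = 6(Δ_2 - Δ_1) = -18
Natural end conditions: M_0 = M_3 = 0.
Forward elimination and back-substitution give M_0 = 0, M_1 = 14/5, M_2 = -26/5, M_3 = 0.
On [2, 3], S(x) = 5 + 8/15·(x - 2) + 0·(x - 2)² + 7/15·(x - 2)³.
With (x - 2) = 1/2: S(5/2) = 213/40.

5.3250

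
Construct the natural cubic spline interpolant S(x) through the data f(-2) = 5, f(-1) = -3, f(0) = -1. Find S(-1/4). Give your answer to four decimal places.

-2.0859

Let m_i = S''(x_i). Step sizes h_i = 1, 1; slopes of the chords Δ_i = (y_(i+1) - y_i)/h_i = -8, 2.
  1·m_0 + 4·m_1 + 1·m_2 = 6(Δ_1 - Δ_0) = 60
Natural end conditions: m_0 = m_2 = 0.
Solving: m_0 = 0, m_1 = 15, m_2 = 0.
On [-1, 0], S(x) = -3 - 3·(x + 1) + 15/2·(x + 1)² - 5/2·(x + 1)³.
With (x + 1) = 3/4: S(-1/4) = -267/128.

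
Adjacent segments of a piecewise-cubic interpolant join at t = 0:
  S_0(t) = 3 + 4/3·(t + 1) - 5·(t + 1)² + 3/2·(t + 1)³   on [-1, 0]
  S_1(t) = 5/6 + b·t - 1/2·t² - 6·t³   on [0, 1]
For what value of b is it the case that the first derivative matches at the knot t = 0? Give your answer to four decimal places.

-4.1667

S_0'(t) = 4/3 - 10·(t + 1) + 9/2·(t + 1)², so S_0'(0) = -25/6. On the right, S_1'(0) = b, so b = -25/6.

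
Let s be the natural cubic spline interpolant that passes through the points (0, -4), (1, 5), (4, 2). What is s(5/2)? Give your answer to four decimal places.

Let M_i = s''(x_i). Step sizes h_i = 1, 3; slopes of the chords Δ_i = (y_(i+1) - y_i)/h_i = 9, -1.
  1·M_0 + 8·M_1 + 3·M_2 = 6(Δ_1 - Δ_0) = -60
Natural end conditions: M_0 = M_2 = 0.
Solving: M_0 = 0, M_1 = -15/2, M_2 = 0.
On [1, 4], s(x) = 5 + 13/2·(x - 1) - 15/4·(x - 1)² + 5/12·(x - 1)³.
With (x - 1) = 3/2: s(5/2) = 247/32.

7.7188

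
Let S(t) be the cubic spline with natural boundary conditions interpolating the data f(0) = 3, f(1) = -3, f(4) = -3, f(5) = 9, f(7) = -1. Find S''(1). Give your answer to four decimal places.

Let M_i = S''(x_i). Step sizes h_i = 1, 3, 1, 2; slopes of the chords Δ_i = (y_(i+1) - y_i)/h_i = -6, 0, 12, -5.
  1·M_0 + 8·M_1 + 3·M_2 = 6(Δ_1 - Δ_0) = 36
  3·M_1 + 8·M_2 + 1·M_3 = 6(Δ_2 - Δ_1) = 72
  1·M_2 + 6·M_3 + 2·M_4 = 6(Δ_3 - Δ_2) = -102
Natural end conditions: M_0 = M_4 = 0.
Solving: M_0 = 0, M_1 = 45/161, M_2 = 1812/161, M_3 = -3039/161, M_4 = 0.

0.2795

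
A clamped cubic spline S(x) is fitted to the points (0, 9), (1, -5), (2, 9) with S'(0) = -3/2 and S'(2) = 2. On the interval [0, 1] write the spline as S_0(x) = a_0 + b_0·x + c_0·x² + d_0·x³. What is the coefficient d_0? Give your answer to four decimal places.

Put σ_i = S'' at the i-th knot. Here h = (1, 1) and Δ = (-14, 14), so the interior equations h_(i-1)·σ_(i-1) + 2(h_(i-1)+h_i)·σ_i + h_i·σ_(i+1) = 6(Δ_i − Δ_(i-1)) read
  1·σ_0 + 4·σ_1 + 1·σ_2 = 6(Δ_1 - Δ_0) = 168
Clamped end conditions give two more equations: 2h_0·σ_0 + h_0·σ_1 = 6(Δ_0 - S'(0)) = -75 and h_1·σ_1 + 2h_1·σ_2 = 6(S'(2) - Δ_1) = -72.
Hence σ_0 = -311/4, σ_1 = 161/2, σ_2 = -305/4.
On [0, 1], with S_0(x) = a_0 + b_0·x + c_0·x² + d_0·x³: c_0 = σ_0/2 = -311/8, d_0 = (σ_1 - σ_0)/(6h_0) = 211/8, b_0 = Δ_0 - h_0(2σ_0 + σ_1)/6 = -3/2.

26.3750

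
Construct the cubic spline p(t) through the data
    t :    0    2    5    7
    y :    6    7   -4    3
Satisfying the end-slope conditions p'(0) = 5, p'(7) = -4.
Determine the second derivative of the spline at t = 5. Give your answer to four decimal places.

Let σ_i = p''(x_i). Step sizes h_i = 2, 3, 2; slopes of the chords Δ_i = (y_(i+1) - y_i)/h_i = 1/2, -11/3, 7/2.
  2·σ_0 + 10·σ_1 + 3·σ_2 = 6(Δ_1 - Δ_0) = -25
  3·σ_1 + 10·σ_2 + 2·σ_3 = 6(Δ_2 - Δ_1) = 43
Clamped end conditions give two more equations: 2h_0·σ_0 + h_0·σ_1 = 6(Δ_0 - p'(0)) = -27 and h_2·σ_2 + 2h_2·σ_3 = 6(p'(7) - Δ_2) = -45.
Solving the tridiagonal system: σ_0 = -14/3, σ_1 = -25/6, σ_2 = 26/3, σ_3 = -187/12.

8.6667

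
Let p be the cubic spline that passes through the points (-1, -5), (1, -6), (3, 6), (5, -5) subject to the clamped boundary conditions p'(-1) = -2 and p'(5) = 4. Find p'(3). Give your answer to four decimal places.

Let m_i = p''(x_i). Step sizes h_i = 2, 2, 2; slopes of the chords Δ_i = (y_(i+1) - y_i)/h_i = -1/2, 6, -11/2.
  2·m_0 + 8·m_1 + 2·m_2 = 6(Δ_1 - Δ_0) = 39
  2·m_1 + 8·m_2 + 2·m_3 = 6(Δ_2 - Δ_1) = -69
Clamped end conditions give two more equations: 2h_0·m_0 + h_0·m_1 = 6(Δ_0 - p'(-1)) = 9 and h_2·m_2 + 2h_2·m_3 = 6(p'(5) - Δ_2) = 57.
Solving: m_0 = -13/5, m_1 = 97/10, m_2 = -167/10, m_3 = 113/5.
On [3, 5], p'(x) = b_2 + 2c_2·(x - 3) + 3d_2·(x - 3)² with b_2 = Δ_2 - h_2(2m_2 + m_3)/6 = -19/10, c_2 = m_2/2 = -167/20, d_2 = (m_3 - m_2)/(6h_2) = 131/40. So p'(3) = -19/10.

-1.9000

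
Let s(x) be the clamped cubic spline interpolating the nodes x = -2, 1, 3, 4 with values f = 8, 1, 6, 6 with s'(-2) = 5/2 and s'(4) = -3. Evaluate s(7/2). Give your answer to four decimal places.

6.6634

Write σ_i for s''(x_i). With h_i = 3, 2, 1 and divided differences Δ_i = -7/3, 5/2, 0, the continuity of s' gives the tridiagonal system
  3·σ_0 + 10·σ_1 + 2·σ_2 = 6(Δ_1 - Δ_0) = 29
  2·σ_1 + 6·σ_2 + 1·σ_3 = 6(Δ_2 - Δ_1) = -15
Clamped end conditions give two more equations: 2h_0·σ_0 + h_0·σ_1 = 6(Δ_0 - s'(-2)) = -29 and h_2·σ_2 + 2h_2·σ_3 = 6(s'(4) - Δ_2) = -18.
Solving the tridiagonal system: σ_0 = -443/57, σ_1 = 335/57, σ_2 = -184/57, σ_3 = -421/57.
On [3, 4], s(x) = 6 + 263/114·(x - 3) - 92/57·(x - 3)² - 79/114·(x - 3)³.
With (x - 3) = 1/2: s(7/2) = 6077/912.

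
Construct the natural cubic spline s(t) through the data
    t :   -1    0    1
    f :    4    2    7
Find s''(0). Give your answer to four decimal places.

10.5000

Put M_i = s'' at the i-th knot. Here h = (1, 1) and Δ = (-2, 5), so the interior equations h_(i-1)·M_(i-1) + 2(h_(i-1)+h_i)·M_i + h_i·M_(i+1) = 6(Δ_i − Δ_(i-1)) read
  1·M_0 + 4·M_1 + 1·M_2 = 6(Δ_1 - Δ_0) = 42
Natural end conditions: M_0 = M_2 = 0.
Solving the tridiagonal system: M_0 = 0, M_1 = 21/2, M_2 = 0.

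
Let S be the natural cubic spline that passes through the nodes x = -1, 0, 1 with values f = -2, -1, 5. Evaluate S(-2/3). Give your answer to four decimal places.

-2.0370

Write σ_i for S''(x_i). With h_i = 1, 1 and divided differences Δ_i = 1, 6, the continuity of S' gives the tridiagonal system
  1·σ_0 + 4·σ_1 + 1·σ_2 = 6(Δ_1 - Δ_0) = 30
Natural end conditions: σ_0 = σ_2 = 0.
Forward elimination and back-substitution give σ_0 = 0, σ_1 = 15/2, σ_2 = 0.
On [-1, 0], S(x) = -2 - 1/4·(x + 1) + 0·(x + 1)² + 5/4·(x + 1)³.
With (x + 1) = 1/3: S(-2/3) = -55/27.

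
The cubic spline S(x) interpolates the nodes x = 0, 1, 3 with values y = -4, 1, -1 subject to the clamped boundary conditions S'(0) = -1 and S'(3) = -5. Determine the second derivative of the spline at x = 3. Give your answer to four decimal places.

-1.3333

Write m_i for S''(x_i). With h_i = 1, 2 and divided differences Δ_i = 5, -1, the continuity of S' gives the tridiagonal system
  1·m_0 + 6·m_1 + 2·m_2 = 6(Δ_1 - Δ_0) = -36
Clamped end conditions give two more equations: 2h_0·m_0 + h_0·m_1 = 6(Δ_0 - S'(0)) = 36 and h_1·m_1 + 2h_1·m_2 = 6(S'(3) - Δ_1) = -24.
Hence m_0 = 68/3, m_1 = -28/3, m_2 = -4/3.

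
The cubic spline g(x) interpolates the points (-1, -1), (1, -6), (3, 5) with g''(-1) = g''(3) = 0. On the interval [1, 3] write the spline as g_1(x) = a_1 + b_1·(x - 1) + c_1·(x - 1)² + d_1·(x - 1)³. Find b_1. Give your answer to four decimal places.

1.5000

Let M_i = g''(x_i). Step sizes h_i = 2, 2; slopes of the chords Δ_i = (y_(i+1) - y_i)/h_i = -5/2, 11/2.
  2·M_0 + 8·M_1 + 2·M_2 = 6(Δ_1 - Δ_0) = 48
Natural end conditions: M_0 = M_2 = 0.
Solving the tridiagonal system: M_0 = 0, M_1 = 6, M_2 = 0.
On [1, 3], with g_1(x) = a_1 + b_1·(x - 1) + c_1·(x - 1)² + d_1·(x - 1)³: c_1 = M_1/2 = 3, d_1 = (M_2 - M_1)/(6h_1) = -1/2, b_1 = Δ_1 - h_1(2M_1 + M_2)/6 = 3/2.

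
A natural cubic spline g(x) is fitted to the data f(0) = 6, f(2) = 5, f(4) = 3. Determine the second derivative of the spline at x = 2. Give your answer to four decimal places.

Put M_i = g'' at the i-th knot. Here h = (2, 2) and Δ = (-1/2, -1), so the interior equations h_(i-1)·M_(i-1) + 2(h_(i-1)+h_i)·M_i + h_i·M_(i+1) = 6(Δ_i − Δ_(i-1)) read
  2·M_0 + 8·M_1 + 2·M_2 = 6(Δ_1 - Δ_0) = -3
Natural end conditions: M_0 = M_2 = 0.
Forward elimination and back-substitution give M_0 = 0, M_1 = -3/8, M_2 = 0.

-0.3750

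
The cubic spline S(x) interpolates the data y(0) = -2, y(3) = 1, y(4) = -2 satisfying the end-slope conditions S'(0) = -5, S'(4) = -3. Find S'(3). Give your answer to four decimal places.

With M_i denoting the second derivative at x_i, h_i = 3, 1, and Δ_i = (y_(i+1) − y_i)/h_i = 1, -3:
  3·M_0 + 8·M_1 + 1·M_2 = 6(Δ_1 - Δ_0) = -24
Clamped end conditions give two more equations: 2h_0·M_0 + h_0·M_1 = 6(Δ_0 - S'(0)) = 36 and h_1·M_1 + 2h_1·M_2 = 6(S'(4) - Δ_1) = 0.
Hence M_0 = 19/2, M_1 = -7, M_2 = 7/2.
On [3, 4], S'(x) = b_1 + 2c_1·(x - 3) + 3d_1·(x - 3)² with b_1 = Δ_1 - h_1(2M_1 + M_2)/6 = -5/4, c_1 = M_1/2 = -7/2, d_1 = (M_2 - M_1)/(6h_1) = 7/4. So S'(3) = -5/4.

-1.2500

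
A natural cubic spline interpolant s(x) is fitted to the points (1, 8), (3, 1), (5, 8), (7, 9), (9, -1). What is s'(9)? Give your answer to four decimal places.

Put M_i = s'' at the i-th knot. Here h = (2, 2, 2, 2) and Δ = (-7/2, 7/2, 1/2, -5), so the interior equations h_(i-1)·M_(i-1) + 2(h_(i-1)+h_i)·M_i + h_i·M_(i+1) = 6(Δ_i − Δ_(i-1)) read
  2·M_0 + 8·M_1 + 2·M_2 = 6(Δ_1 - Δ_0) = 42
  2·M_1 + 8·M_2 + 2·M_3 = 6(Δ_2 - Δ_1) = -18
  2·M_2 + 8·M_3 + 2·M_4 = 6(Δ_3 - Δ_2) = -33
Natural end conditions: M_0 = M_4 = 0.
Forward elimination and back-substitution give M_0 = 0, M_1 = 669/112, M_2 = -81/28, M_3 = -381/112, M_4 = 0.
On [7, 9], s'(x) = b_3 + 2c_3·(x - 7) + 3d_3·(x - 7)² with b_3 = Δ_3 - h_3(2M_3 + M_4)/6 = -153/56, c_3 = M_3/2 = -381/224, d_3 = (M_4 - M_3)/(6h_3) = 127/448. So s'(9) = -687/112.

-6.1339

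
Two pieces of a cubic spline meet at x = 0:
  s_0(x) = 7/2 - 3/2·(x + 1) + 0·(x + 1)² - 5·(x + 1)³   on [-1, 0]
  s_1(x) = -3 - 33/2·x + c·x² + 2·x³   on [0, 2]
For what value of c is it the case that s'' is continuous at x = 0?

s_0''(x) = 0 - 30·(x + 1), so s_0''(0) = -30. On the right, s_1''(0) = 2c, so c = -15.

-15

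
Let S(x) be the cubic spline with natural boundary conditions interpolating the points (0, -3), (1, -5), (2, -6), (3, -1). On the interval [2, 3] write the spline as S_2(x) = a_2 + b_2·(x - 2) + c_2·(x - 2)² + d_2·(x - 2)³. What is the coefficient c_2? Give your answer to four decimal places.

With M_i denoting the second derivative at x_i, h_i = 1, 1, 1, and Δ_i = (y_(i+1) − y_i)/h_i = -2, -1, 5:
  1·M_0 + 4·M_1 + 1·M_2 = 6(Δ_1 - Δ_0) = 6
  1·M_1 + 4·M_2 + 1·M_3 = 6(Δ_2 - Δ_1) = 36
Natural end conditions: M_0 = M_3 = 0.
Forward elimination and back-substitution give M_0 = 0, M_1 = -4/5, M_2 = 46/5, M_3 = 0.
On [2, 3], with S_2(x) = a_2 + b_2·(x - 2) + c_2·(x - 2)² + d_2·(x - 2)³: c_2 = M_2/2 = 23/5, d_2 = (M_3 - M_2)/(6h_2) = -23/15, b_2 = Δ_2 - h_2(2M_2 + M_3)/6 = 29/15.

4.6000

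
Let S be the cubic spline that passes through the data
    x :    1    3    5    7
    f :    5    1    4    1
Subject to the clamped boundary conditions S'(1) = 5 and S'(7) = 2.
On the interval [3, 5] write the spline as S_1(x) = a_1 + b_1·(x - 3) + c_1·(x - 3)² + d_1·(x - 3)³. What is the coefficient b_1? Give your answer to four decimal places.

Let M_i = S''(x_i). Step sizes h_i = 2, 2, 2; slopes of the chords Δ_i = (y_(i+1) - y_i)/h_i = -2, 3/2, -3/2.
  2·M_0 + 8·M_1 + 2·M_2 = 6(Δ_1 - Δ_0) = 21
  2·M_1 + 8·M_2 + 2·M_3 = 6(Δ_2 - Δ_1) = -18
Clamped end conditions give two more equations: 2h_0·M_0 + h_0·M_1 = 6(Δ_0 - S'(1)) = -42 and h_2·M_2 + 2h_2·M_3 = 6(S'(7) - Δ_2) = 21.
Forward elimination and back-substitution give M_0 = -72/5, M_1 = 39/5, M_2 = -63/10, M_3 = 42/5.
On [3, 5], with S_1(x) = a_1 + b_1·(x - 3) + c_1·(x - 3)² + d_1·(x - 3)³: c_1 = M_1/2 = 39/10, d_1 = (M_2 - M_1)/(6h_1) = -47/40, b_1 = Δ_1 - h_1(2M_1 + M_2)/6 = -8/5.

-1.6000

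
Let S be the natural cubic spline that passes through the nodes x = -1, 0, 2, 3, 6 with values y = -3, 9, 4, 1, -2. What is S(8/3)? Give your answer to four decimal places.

1.7114

Let σ_i = S''(x_i). Step sizes h_i = 1, 2, 1, 3; slopes of the chords Δ_i = (y_(i+1) - y_i)/h_i = 12, -5/2, -3, -1.
  1·σ_0 + 6·σ_1 + 2·σ_2 = 6(Δ_1 - Δ_0) = -87
  2·σ_1 + 6·σ_2 + 1·σ_3 = 6(Δ_2 - Δ_1) = -3
  1·σ_2 + 8·σ_3 + 3·σ_4 = 6(Δ_3 - Δ_2) = 12
Natural end conditions: σ_0 = σ_4 = 0.
Hence σ_0 = 0, σ_1 = -4017/250, σ_2 = 588/125, σ_3 = 114/125, σ_4 = 0.
On [2, 3], S(x) = 4 - 118/25·(x - 2) + 294/125·(x - 2)² - 79/125·(x - 2)³.
With (x - 2) = 2/3: S(8/3) = 5776/3375.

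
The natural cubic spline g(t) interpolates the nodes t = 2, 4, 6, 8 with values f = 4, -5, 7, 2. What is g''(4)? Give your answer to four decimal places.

Put M_i = g'' at the i-th knot. Here h = (2, 2, 2) and Δ = (-9/2, 6, -5/2), so the interior equations h_(i-1)·M_(i-1) + 2(h_(i-1)+h_i)·M_i + h_i·M_(i+1) = 6(Δ_i − Δ_(i-1)) read
  2·M_0 + 8·M_1 + 2·M_2 = 6(Δ_1 - Δ_0) = 63
  2·M_1 + 8·M_2 + 2·M_3 = 6(Δ_2 - Δ_1) = -51
Natural end conditions: M_0 = M_3 = 0.
Solving: M_0 = 0, M_1 = 101/10, M_2 = -89/10, M_3 = 0.

10.1000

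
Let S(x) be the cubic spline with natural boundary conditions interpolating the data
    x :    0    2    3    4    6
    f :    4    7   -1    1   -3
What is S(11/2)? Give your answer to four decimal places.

-0.8530

Let M_i = S''(x_i). Step sizes h_i = 2, 1, 1, 2; slopes of the chords Δ_i = (y_(i+1) - y_i)/h_i = 3/2, -8, 2, -2.
  2·M_0 + 6·M_1 + 1·M_2 = 6(Δ_1 - Δ_0) = -57
  1·M_1 + 4·M_2 + 1·M_3 = 6(Δ_2 - Δ_1) = 60
  1·M_2 + 6·M_3 + 2·M_4 = 6(Δ_3 - Δ_2) = -24
Natural end conditions: M_0 = M_4 = 0.
Solving: M_0 = 0, M_1 = -565/44, M_2 = 441/22, M_3 = -323/44, M_4 = 0.
On [4, 6], S(x) = 1 + 191/66·(x - 4) - 323/88·(x - 4)² + 323/528·(x - 4)³.
With (x - 4) = 3/2: S(11/2) = -1201/1408.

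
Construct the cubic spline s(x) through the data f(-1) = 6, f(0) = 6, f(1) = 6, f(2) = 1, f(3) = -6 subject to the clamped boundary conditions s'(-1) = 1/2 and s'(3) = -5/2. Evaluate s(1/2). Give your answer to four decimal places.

6.2746

Let M_i = s''(x_i). Step sizes h_i = 1, 1, 1, 1; slopes of the chords Δ_i = (y_(i+1) - y_i)/h_i = 0, 0, -5, -7.
  1·M_0 + 4·M_1 + 1·M_2 = 6(Δ_1 - Δ_0) = 0
  1·M_1 + 4·M_2 + 1·M_3 = 6(Δ_2 - Δ_1) = -30
  1·M_2 + 4·M_3 + 1·M_4 = 6(Δ_3 - Δ_2) = -12
Clamped end conditions give two more equations: 2h_0·M_0 + h_0·M_1 = 6(Δ_0 - s'(-1)) = -3 and h_3·M_3 + 2h_3·M_4 = 6(s'(3) - Δ_3) = 27.
Solving: M_0 = -75/28, M_1 = 33/14, M_2 = -27/4, M_3 = -75/14, M_4 = 453/28.
On [0, 1], s(x) = 6 + 19/56·x + 33/28·x² - 85/56·x³.
With x = 1/2: s(1/2) = 2811/448.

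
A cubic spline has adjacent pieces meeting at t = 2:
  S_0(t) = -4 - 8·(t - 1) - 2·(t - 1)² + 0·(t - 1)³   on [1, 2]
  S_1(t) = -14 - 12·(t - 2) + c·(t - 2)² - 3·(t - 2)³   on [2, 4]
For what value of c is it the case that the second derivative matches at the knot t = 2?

-2

S_0''(t) = -4 + 0·(t - 1), so S_0''(2) = -4. On the right, S_1''(2) = 2c, so c = -2.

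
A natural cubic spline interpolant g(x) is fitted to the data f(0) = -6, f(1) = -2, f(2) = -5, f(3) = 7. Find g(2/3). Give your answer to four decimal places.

Let M_i = g''(x_i). Step sizes h_i = 1, 1, 1; slopes of the chords Δ_i = (y_(i+1) - y_i)/h_i = 4, -3, 12.
  1·M_0 + 4·M_1 + 1·M_2 = 6(Δ_1 - Δ_0) = -42
  1·M_1 + 4·M_2 + 1·M_3 = 6(Δ_2 - Δ_1) = 90
Natural end conditions: M_0 = M_3 = 0.
Solving the tridiagonal system: M_0 = 0, M_1 = -86/5, M_2 = 134/5, M_3 = 0.
On [0, 1], g(x) = -6 + 103/15·x + 0·x² - 43/15·x³.
With x = 2/3: g(2/3) = -184/81.

-2.2716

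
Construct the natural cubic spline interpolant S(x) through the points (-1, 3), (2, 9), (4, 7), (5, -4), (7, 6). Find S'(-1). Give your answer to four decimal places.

Write M_i for S''(x_i). With h_i = 3, 2, 1, 2 and divided differences Δ_i = 2, -1, -11, 5, the continuity of S' gives the tridiagonal system
  3·M_0 + 10·M_1 + 2·M_2 = 6(Δ_1 - Δ_0) = -18
  2·M_1 + 6·M_2 + 1·M_3 = 6(Δ_2 - Δ_1) = -60
  1·M_2 + 6·M_3 + 2·M_4 = 6(Δ_3 - Δ_2) = 96
Natural end conditions: M_0 = M_4 = 0.
Solving: M_0 = 0, M_1 = 141/163, M_2 = -2172/163, M_3 = 2970/163, M_4 = 0.
On [-1, 2], S'(x) = b_0 + 2c_0·(x + 1) + 3d_0·(x + 1)² with b_0 = Δ_0 - h_0(2M_0 + M_1)/6 = 511/326, c_0 = M_0/2 = 0, d_0 = (M_1 - M_0)/(6h_0) = 47/978. So S'(-1) = 511/326.

1.5675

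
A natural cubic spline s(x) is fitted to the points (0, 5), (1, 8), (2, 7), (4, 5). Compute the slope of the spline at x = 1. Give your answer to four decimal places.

0.9130

Put M_i = s'' at the i-th knot. Here h = (1, 1, 2) and Δ = (3, -1, -1), so the interior equations h_(i-1)·M_(i-1) + 2(h_(i-1)+h_i)·M_i + h_i·M_(i+1) = 6(Δ_i − Δ_(i-1)) read
  1·M_0 + 4·M_1 + 1·M_2 = 6(Δ_1 - Δ_0) = -24
  1·M_1 + 6·M_2 + 2·M_3 = 6(Δ_2 - Δ_1) = 0
Natural end conditions: M_0 = M_3 = 0.
Solving: M_0 = 0, M_1 = -144/23, M_2 = 24/23, M_3 = 0.
On [1, 2], s'(x) = b_1 + 2c_1·(x - 1) + 3d_1·(x - 1)² with b_1 = Δ_1 - h_1(2M_1 + M_2)/6 = 21/23, c_1 = M_1/2 = -72/23, d_1 = (M_2 - M_1)/(6h_1) = 28/23. So s'(1) = 21/23.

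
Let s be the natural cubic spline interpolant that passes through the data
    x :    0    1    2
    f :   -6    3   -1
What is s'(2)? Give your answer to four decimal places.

-7.2500

Let M_i = s''(x_i). Step sizes h_i = 1, 1; slopes of the chords Δ_i = (y_(i+1) - y_i)/h_i = 9, -4.
  1·M_0 + 4·M_1 + 1·M_2 = 6(Δ_1 - Δ_0) = -78
Natural end conditions: M_0 = M_2 = 0.
Solving: M_0 = 0, M_1 = -39/2, M_2 = 0.
On [1, 2], s'(x) = b_1 + 2c_1·(x - 1) + 3d_1·(x - 1)² with b_1 = Δ_1 - h_1(2M_1 + M_2)/6 = 5/2, c_1 = M_1/2 = -39/4, d_1 = (M_2 - M_1)/(6h_1) = 13/4. So s'(2) = -29/4.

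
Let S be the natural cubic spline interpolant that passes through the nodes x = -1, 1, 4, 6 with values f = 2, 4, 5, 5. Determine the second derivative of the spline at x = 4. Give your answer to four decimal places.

Write σ_i for S''(x_i). With h_i = 2, 3, 2 and divided differences Δ_i = 1, 1/3, 0, the continuity of S' gives the tridiagonal system
  2·σ_0 + 10·σ_1 + 3·σ_2 = 6(Δ_1 - Δ_0) = -4
  3·σ_1 + 10·σ_2 + 2·σ_3 = 6(Δ_2 - Δ_1) = -2
Natural end conditions: σ_0 = σ_3 = 0.
Solving the tridiagonal system: σ_0 = 0, σ_1 = -34/91, σ_2 = -8/91, σ_3 = 0.

-0.0879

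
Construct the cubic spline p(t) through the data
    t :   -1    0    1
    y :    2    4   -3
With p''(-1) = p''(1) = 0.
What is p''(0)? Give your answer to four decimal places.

With M_i denoting the second derivative at x_i, h_i = 1, 1, and Δ_i = (y_(i+1) − y_i)/h_i = 2, -7:
  1·M_0 + 4·M_1 + 1·M_2 = 6(Δ_1 - Δ_0) = -54
Natural end conditions: M_0 = M_2 = 0.
Hence M_0 = 0, M_1 = -27/2, M_2 = 0.

-13.5000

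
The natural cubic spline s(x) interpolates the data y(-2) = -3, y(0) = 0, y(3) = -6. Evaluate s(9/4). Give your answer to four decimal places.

Put M_i = s'' at the i-th knot. Here h = (2, 3) and Δ = (3/2, -2), so the interior equations h_(i-1)·M_(i-1) + 2(h_(i-1)+h_i)·M_i + h_i·M_(i+1) = 6(Δ_i − Δ_(i-1)) read
  2·M_0 + 10·M_1 + 3·M_2 = 6(Δ_1 - Δ_0) = -21
Natural end conditions: M_0 = M_2 = 0.
Solving: M_0 = 0, M_1 = -21/10, M_2 = 0.
On [0, 3], s(x) = 0 + 1/10·x - 21/20·x² + 7/60·x³.
With x = 9/4: s(9/4) = -963/256.

-3.7617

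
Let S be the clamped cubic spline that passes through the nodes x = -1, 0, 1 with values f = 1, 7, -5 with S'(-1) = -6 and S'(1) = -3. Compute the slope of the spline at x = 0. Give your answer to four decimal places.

-2.2500

Let m_i = S''(x_i). Step sizes h_i = 1, 1; slopes of the chords Δ_i = (y_(i+1) - y_i)/h_i = 6, -12.
  1·m_0 + 4·m_1 + 1·m_2 = 6(Δ_1 - Δ_0) = -108
Clamped end conditions give two more equations: 2h_0·m_0 + h_0·m_1 = 6(Δ_0 - S'(-1)) = 72 and h_1·m_1 + 2h_1·m_2 = 6(S'(1) - Δ_1) = 54.
Forward elimination and back-substitution give m_0 = 129/2, m_1 = -57, m_2 = 111/2.
On [0, 1], S'(x) = b_1 + 2c_1·x + 3d_1·x² with b_1 = Δ_1 - h_1(2m_1 + m_2)/6 = -9/4, c_1 = m_1/2 = -57/2, d_1 = (m_2 - m_1)/(6h_1) = 75/4. So S'(0) = -9/4.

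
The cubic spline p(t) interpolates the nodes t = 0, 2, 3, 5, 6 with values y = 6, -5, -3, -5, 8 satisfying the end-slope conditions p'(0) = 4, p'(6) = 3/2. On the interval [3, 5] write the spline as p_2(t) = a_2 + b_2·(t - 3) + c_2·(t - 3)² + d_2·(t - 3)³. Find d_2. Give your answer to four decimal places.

3.4933

Let m_i = p''(x_i). Step sizes h_i = 2, 1, 2, 1; slopes of the chords Δ_i = (y_(i+1) - y_i)/h_i = -11/2, 2, -1, 13.
  2·m_0 + 6·m_1 + 1·m_2 = 6(Δ_1 - Δ_0) = 45
  1·m_1 + 6·m_2 + 2·m_3 = 6(Δ_2 - Δ_1) = -18
  2·m_2 + 6·m_3 + 1·m_4 = 6(Δ_3 - Δ_2) = 84
Clamped end conditions give two more equations: 2h_0·m_0 + h_0·m_1 = 6(Δ_0 - p'(0)) = -57 and h_3·m_3 + 2h_3·m_4 = 6(p'(6) - Δ_3) = -69.
Solving the tridiagonal system: m_0 = -8591/372, m_1 = 1645/93, m_2 = -2779/186, m_3 = 2509/93, m_4 = -4463/93.
On [3, 5], with p_2(t) = a_2 + b_2·(t - 3) + c_2·(t - 3)² + d_2·(t - 3)³: c_2 = m_2/2 = -2779/372, d_2 = (m_3 - m_2)/(6h_2) = 2599/744, b_2 = Δ_2 - h_2(2m_2 + m_3)/6 = -1/31.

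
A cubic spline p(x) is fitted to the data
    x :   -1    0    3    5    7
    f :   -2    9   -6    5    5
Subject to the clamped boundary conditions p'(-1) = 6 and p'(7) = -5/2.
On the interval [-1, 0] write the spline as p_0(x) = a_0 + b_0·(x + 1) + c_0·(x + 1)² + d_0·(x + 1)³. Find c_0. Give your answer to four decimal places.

Put M_i = p'' at the i-th knot. Here h = (1, 3, 2, 2) and Δ = (11, -5, 11/2, 0), so the interior equations h_(i-1)·M_(i-1) + 2(h_(i-1)+h_i)·M_i + h_i·M_(i+1) = 6(Δ_i − Δ_(i-1)) read
  1·M_0 + 8·M_1 + 3·M_2 = 6(Δ_1 - Δ_0) = -96
  3·M_1 + 10·M_2 + 2·M_3 = 6(Δ_2 - Δ_1) = 63
  2·M_2 + 8·M_3 + 2·M_4 = 6(Δ_3 - Δ_2) = -33
Clamped end conditions give two more equations: 2h_0·M_0 + h_0·M_1 = 6(Δ_0 - p'(-1)) = 30 and h_3·M_3 + 2h_3·M_4 = 6(p'(7) - Δ_3) = -15.
Solving the tridiagonal system: M_0 = 403/16, M_1 = -163/8, M_2 = 223/16, M_3 = -61/8, M_4 = 1/16.
On [-1, 0], with p_0(x) = a_0 + b_0·(x + 1) + c_0·(x + 1)² + d_0·(x + 1)³: c_0 = M_0/2 = 403/32, d_0 = (M_1 - M_0)/(6h_0) = -243/32, b_0 = Δ_0 - h_0(2M_0 + M_1)/6 = 6.

12.5938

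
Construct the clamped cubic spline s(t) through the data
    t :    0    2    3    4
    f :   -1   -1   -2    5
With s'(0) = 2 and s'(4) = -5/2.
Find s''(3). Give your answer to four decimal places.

23.1818

Write m_i for s''(x_i). With h_i = 2, 1, 1 and divided differences Δ_i = 0, -1, 7, the continuity of s' gives the tridiagonal system
  2·m_0 + 6·m_1 + 1·m_2 = 6(Δ_1 - Δ_0) = -6
  1·m_1 + 4·m_2 + 1·m_3 = 6(Δ_2 - Δ_1) = 48
Clamped end conditions give two more equations: 2h_0·m_0 + h_0·m_1 = 6(Δ_0 - s'(0)) = -12 and h_2·m_2 + 2h_2·m_3 = 6(s'(4) - Δ_2) = -57.
Forward elimination and back-substitution give m_0 = -15/22, m_1 = -51/11, m_2 = 255/11, m_3 = -441/11.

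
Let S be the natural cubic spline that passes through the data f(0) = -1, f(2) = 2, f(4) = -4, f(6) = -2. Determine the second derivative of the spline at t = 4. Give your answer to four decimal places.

4.1000

With σ_i denoting the second derivative at x_i, h_i = 2, 2, 2, and Δ_i = (y_(i+1) − y_i)/h_i = 3/2, -3, 1:
  2·σ_0 + 8·σ_1 + 2·σ_2 = 6(Δ_1 - Δ_0) = -27
  2·σ_1 + 8·σ_2 + 2·σ_3 = 6(Δ_2 - Δ_1) = 24
Natural end conditions: σ_0 = σ_3 = 0.
Solving the tridiagonal system: σ_0 = 0, σ_1 = -22/5, σ_2 = 41/10, σ_3 = 0.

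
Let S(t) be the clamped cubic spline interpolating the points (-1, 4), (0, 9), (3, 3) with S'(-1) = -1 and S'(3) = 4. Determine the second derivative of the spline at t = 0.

Let M_i = S''(x_i). Step sizes h_i = 1, 3; slopes of the chords Δ_i = (y_(i+1) - y_i)/h_i = 5, -2.
  1·M_0 + 8·M_1 + 3·M_2 = 6(Δ_1 - Δ_0) = -42
Clamped end conditions give two more equations: 2h_0·M_0 + h_0·M_1 = 6(Δ_0 - S'(-1)) = 36 and h_1·M_1 + 2h_1·M_2 = 6(S'(3) - Δ_1) = 36.
Solving the tridiagonal system: M_0 = 49/2, M_1 = -13, M_2 = 25/2.

-13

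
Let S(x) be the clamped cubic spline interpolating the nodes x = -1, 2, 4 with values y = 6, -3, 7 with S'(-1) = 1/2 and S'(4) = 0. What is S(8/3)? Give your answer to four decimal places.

0.3630

Put M_i = S'' at the i-th knot. Here h = (3, 2) and Δ = (-3, 5), so the interior equations h_(i-1)·M_(i-1) + 2(h_(i-1)+h_i)·M_i + h_i·M_(i+1) = 6(Δ_i − Δ_(i-1)) read
  3·M_0 + 10·M_1 + 2·M_2 = 6(Δ_1 - Δ_0) = 48
Clamped end conditions give two more equations: 2h_0·M_0 + h_0·M_1 = 6(Δ_0 - S'(-1)) = -21 and h_1·M_1 + 2h_1·M_2 = 6(S'(4) - Δ_1) = -30.
Solving the tridiagonal system: M_0 = -42/5, M_1 = 49/5, M_2 = -62/5.
On [2, 4], S(x) = -3 + 13/5·(x - 2) + 49/10·(x - 2)² - 37/20·(x - 2)³.
With (x - 2) = 2/3: S(8/3) = 49/135.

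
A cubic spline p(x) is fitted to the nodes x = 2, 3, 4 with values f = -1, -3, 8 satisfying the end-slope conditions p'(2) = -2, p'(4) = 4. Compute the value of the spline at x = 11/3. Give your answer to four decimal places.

Let m_i = p''(x_i). Step sizes h_i = 1, 1; slopes of the chords Δ_i = (y_(i+1) - y_i)/h_i = -2, 11.
  1·m_0 + 4·m_1 + 1·m_2 = 6(Δ_1 - Δ_0) = 78
Clamped end conditions give two more equations: 2h_0·m_0 + h_0·m_1 = 6(Δ_0 - p'(2)) = 0 and h_1·m_1 + 2h_1·m_2 = 6(p'(4) - Δ_1) = -42.
Hence m_0 = -33/2, m_1 = 33, m_2 = -75/2.
On [3, 4], p(x) = -3 + 25/4·(x - 3) + 33/2·(x - 3)² - 47/4·(x - 3)³.
With (x - 3) = 2/3: p(11/3) = 271/54.

5.0185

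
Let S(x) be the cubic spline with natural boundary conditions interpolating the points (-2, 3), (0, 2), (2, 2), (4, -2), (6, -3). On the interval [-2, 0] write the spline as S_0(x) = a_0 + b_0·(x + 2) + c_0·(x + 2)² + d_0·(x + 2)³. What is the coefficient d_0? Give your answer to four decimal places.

Let σ_i = S''(x_i). Step sizes h_i = 2, 2, 2, 2; slopes of the chords Δ_i = (y_(i+1) - y_i)/h_i = -1/2, 0, -2, -1/2.
  2·σ_0 + 8·σ_1 + 2·σ_2 = 6(Δ_1 - Δ_0) = 3
  2·σ_1 + 8·σ_2 + 2·σ_3 = 6(Δ_2 - Δ_1) = -12
  2·σ_2 + 8·σ_3 + 2·σ_4 = 6(Δ_3 - Δ_2) = 9
Natural end conditions: σ_0 = σ_4 = 0.
Solving the tridiagonal system: σ_0 = 0, σ_1 = 51/56, σ_2 = -15/7, σ_3 = 93/56, σ_4 = 0.
On [-2, 0], with S_0(x) = a_0 + b_0·(x + 2) + c_0·(x + 2)² + d_0·(x + 2)³: c_0 = σ_0/2 = 0, d_0 = (σ_1 - σ_0)/(6h_0) = 17/224, b_0 = Δ_0 - h_0(2σ_0 + σ_1)/6 = -45/56.

0.0759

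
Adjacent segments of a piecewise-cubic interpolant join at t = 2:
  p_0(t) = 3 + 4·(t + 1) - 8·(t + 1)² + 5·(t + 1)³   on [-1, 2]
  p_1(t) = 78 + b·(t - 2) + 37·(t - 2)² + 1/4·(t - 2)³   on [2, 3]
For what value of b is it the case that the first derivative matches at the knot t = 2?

91

p_0'(t) = 4 - 16·(t + 1) + 15·(t + 1)², so p_0'(2) = 91. On the right, p_1'(2) = b, so b = 91.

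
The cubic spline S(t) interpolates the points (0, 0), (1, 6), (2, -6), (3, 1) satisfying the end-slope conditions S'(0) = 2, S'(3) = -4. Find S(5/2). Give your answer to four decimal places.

-2.2000

Let m_i = S''(x_i). Step sizes h_i = 1, 1, 1; slopes of the chords Δ_i = (y_(i+1) - y_i)/h_i = 6, -12, 7.
  1·m_0 + 4·m_1 + 1·m_2 = 6(Δ_1 - Δ_0) = -108
  1·m_1 + 4·m_2 + 1·m_3 = 6(Δ_2 - Δ_1) = 114
Clamped end conditions give two more equations: 2h_0·m_0 + h_0·m_1 = 6(Δ_0 - S'(0)) = 24 and h_2·m_2 + 2h_2·m_3 = 6(S'(3) - Δ_2) = -66.
Forward elimination and back-substitution give m_0 = 186/5, m_1 = -252/5, m_2 = 282/5, m_3 = -306/5.
On [2, 3], S(t) = -6 - 8/5·(t - 2) + 141/5·(t - 2)² - 98/5·(t - 2)³.
With (t - 2) = 1/2: S(5/2) = -11/5.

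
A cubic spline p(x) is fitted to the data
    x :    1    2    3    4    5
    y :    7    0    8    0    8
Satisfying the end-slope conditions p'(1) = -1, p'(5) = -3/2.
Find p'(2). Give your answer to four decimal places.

1.0982

Let M_i = p''(x_i). Step sizes h_i = 1, 1, 1, 1; slopes of the chords Δ_i = (y_(i+1) - y_i)/h_i = -7, 8, -8, 8.
  1·M_0 + 4·M_1 + 1·M_2 = 6(Δ_1 - Δ_0) = 90
  1·M_1 + 4·M_2 + 1·M_3 = 6(Δ_2 - Δ_1) = -96
  1·M_2 + 4·M_3 + 1·M_4 = 6(Δ_3 - Δ_2) = 96
Clamped end conditions give two more equations: 2h_0·M_0 + h_0·M_1 = 6(Δ_0 - p'(1)) = -36 and h_3·M_3 + 2h_3·M_4 = 6(p'(5) - Δ_3) = -57.
Solving: M_0 = -2251/56, M_1 = 1243/28, M_2 = -379/8, M_3 = 1375/28, M_4 = -2971/56.
On [2, 3], p'(x) = b_1 + 2c_1·(x - 2) + 3d_1·(x - 2)² with b_1 = Δ_1 - h_1(2M_1 + M_2)/6 = 123/112, c_1 = M_1/2 = 1243/56, d_1 = (M_2 - M_1)/(6h_1) = -1713/112. So p'(2) = 123/112.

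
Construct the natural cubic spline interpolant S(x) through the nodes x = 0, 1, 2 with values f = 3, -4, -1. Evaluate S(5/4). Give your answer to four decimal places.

Write M_i for S''(x_i). With h_i = 1, 1 and divided differences Δ_i = -7, 3, the continuity of S' gives the tridiagonal system
  1·M_0 + 4·M_1 + 1·M_2 = 6(Δ_1 - Δ_0) = 60
Natural end conditions: M_0 = M_2 = 0.
Solving: M_0 = 0, M_1 = 15, M_2 = 0.
On [1, 2], S(x) = -4 - 2·(x - 1) + 15/2·(x - 1)² - 5/2·(x - 1)³.
With (x - 1) = 1/4: S(5/4) = -521/128.

-4.0703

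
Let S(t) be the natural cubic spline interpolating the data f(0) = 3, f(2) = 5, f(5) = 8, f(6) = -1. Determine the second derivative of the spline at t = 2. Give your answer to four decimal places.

2.5352

Write σ_i for S''(x_i). With h_i = 2, 3, 1 and divided differences Δ_i = 1, 1, -9, the continuity of S' gives the tridiagonal system
  2·σ_0 + 10·σ_1 + 3·σ_2 = 6(Δ_1 - Δ_0) = 0
  3·σ_1 + 8·σ_2 + 1·σ_3 = 6(Δ_2 - Δ_1) = -60
Natural end conditions: σ_0 = σ_3 = 0.
Solving: σ_0 = 0, σ_1 = 180/71, σ_2 = -600/71, σ_3 = 0.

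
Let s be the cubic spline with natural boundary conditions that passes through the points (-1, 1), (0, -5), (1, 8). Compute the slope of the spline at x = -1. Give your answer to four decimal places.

With M_i denoting the second derivative at x_i, h_i = 1, 1, and Δ_i = (y_(i+1) − y_i)/h_i = -6, 13:
  1·M_0 + 4·M_1 + 1·M_2 = 6(Δ_1 - Δ_0) = 114
Natural end conditions: M_0 = M_2 = 0.
Forward elimination and back-substitution give M_0 = 0, M_1 = 57/2, M_2 = 0.
On [-1, 0], s'(x) = b_0 + 2c_0·(x + 1) + 3d_0·(x + 1)² with b_0 = Δ_0 - h_0(2M_0 + M_1)/6 = -43/4, c_0 = M_0/2 = 0, d_0 = (M_1 - M_0)/(6h_0) = 19/4. So s'(-1) = -43/4.

-10.7500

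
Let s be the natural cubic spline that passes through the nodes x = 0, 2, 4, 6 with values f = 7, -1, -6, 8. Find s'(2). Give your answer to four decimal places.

Put M_i = s'' at the i-th knot. Here h = (2, 2, 2) and Δ = (-4, -5/2, 7), so the interior equations h_(i-1)·M_(i-1) + 2(h_(i-1)+h_i)·M_i + h_i·M_(i+1) = 6(Δ_i − Δ_(i-1)) read
  2·M_0 + 8·M_1 + 2·M_2 = 6(Δ_1 - Δ_0) = 9
  2·M_1 + 8·M_2 + 2·M_3 = 6(Δ_2 - Δ_1) = 57
Natural end conditions: M_0 = M_3 = 0.
Forward elimination and back-substitution give M_0 = 0, M_1 = -7/10, M_2 = 73/10, M_3 = 0.
On [2, 4], s'(x) = b_1 + 2c_1·(x - 2) + 3d_1·(x - 2)² with b_1 = Δ_1 - h_1(2M_1 + M_2)/6 = -67/15, c_1 = M_1/2 = -7/20, d_1 = (M_2 - M_1)/(6h_1) = 2/3. So s'(2) = -67/15.

-4.4667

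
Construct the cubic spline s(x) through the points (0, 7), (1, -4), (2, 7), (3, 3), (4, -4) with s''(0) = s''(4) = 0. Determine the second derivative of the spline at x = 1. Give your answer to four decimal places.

41.4643

Write m_i for s''(x_i). With h_i = 1, 1, 1, 1 and divided differences Δ_i = -11, 11, -4, -7, the continuity of s' gives the tridiagonal system
  1·m_0 + 4·m_1 + 1·m_2 = 6(Δ_1 - Δ_0) = 132
  1·m_1 + 4·m_2 + 1·m_3 = 6(Δ_2 - Δ_1) = -90
  1·m_2 + 4·m_3 + 1·m_4 = 6(Δ_3 - Δ_2) = -18
Natural end conditions: m_0 = m_4 = 0.
Solving the tridiagonal system: m_0 = 0, m_1 = 1161/28, m_2 = -237/7, m_3 = 111/28, m_4 = 0.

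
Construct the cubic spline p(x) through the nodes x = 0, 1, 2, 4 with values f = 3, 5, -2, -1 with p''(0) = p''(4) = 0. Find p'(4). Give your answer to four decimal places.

Let m_i = p''(x_i). Step sizes h_i = 1, 1, 2; slopes of the chords Δ_i = (y_(i+1) - y_i)/h_i = 2, -7, 1/2.
  1·m_0 + 4·m_1 + 1·m_2 = 6(Δ_1 - Δ_0) = -54
  1·m_1 + 6·m_2 + 2·m_3 = 6(Δ_2 - Δ_1) = 45
Natural end conditions: m_0 = m_3 = 0.
Forward elimination and back-substitution give m_0 = 0, m_1 = -369/23, m_2 = 234/23, m_3 = 0.
On [2, 4], p'(x) = b_2 + 2c_2·(x - 2) + 3d_2·(x - 2)² with b_2 = Δ_2 - h_2(2m_2 + m_3)/6 = -289/46, c_2 = m_2/2 = 117/23, d_2 = (m_3 - m_2)/(6h_2) = -39/46. So p'(4) = 179/46.

3.8913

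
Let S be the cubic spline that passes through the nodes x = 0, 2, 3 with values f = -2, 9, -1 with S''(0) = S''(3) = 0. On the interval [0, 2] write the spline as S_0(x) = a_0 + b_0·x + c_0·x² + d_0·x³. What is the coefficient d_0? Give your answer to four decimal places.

Write M_i for S''(x_i). With h_i = 2, 1 and divided differences Δ_i = 11/2, -10, the continuity of S' gives the tridiagonal system
  2·M_0 + 6·M_1 + 1·M_2 = 6(Δ_1 - Δ_0) = -93
Natural end conditions: M_0 = M_2 = 0.
Solving the tridiagonal system: M_0 = 0, M_1 = -31/2, M_2 = 0.
On [0, 2], with S_0(x) = a_0 + b_0·x + c_0·x² + d_0·x³: c_0 = M_0/2 = 0, d_0 = (M_1 - M_0)/(6h_0) = -31/24, b_0 = Δ_0 - h_0(2M_0 + M_1)/6 = 32/3.

-1.2917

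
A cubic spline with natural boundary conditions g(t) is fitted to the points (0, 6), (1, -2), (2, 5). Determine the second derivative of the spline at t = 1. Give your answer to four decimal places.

22.5000

With m_i denoting the second derivative at x_i, h_i = 1, 1, and Δ_i = (y_(i+1) − y_i)/h_i = -8, 7:
  1·m_0 + 4·m_1 + 1·m_2 = 6(Δ_1 - Δ_0) = 90
Natural end conditions: m_0 = m_2 = 0.
Solving the tridiagonal system: m_0 = 0, m_1 = 45/2, m_2 = 0.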